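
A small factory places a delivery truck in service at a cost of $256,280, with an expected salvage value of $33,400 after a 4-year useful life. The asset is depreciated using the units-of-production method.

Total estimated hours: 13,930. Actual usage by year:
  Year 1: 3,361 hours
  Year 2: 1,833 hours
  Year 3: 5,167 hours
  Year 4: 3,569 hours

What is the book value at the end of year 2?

Depreciable base = $256,280 − $33,400 = $222,880.
Rate = $222,880 / 13,930 hours = $16 per hour.
Year 1: 3,361 × $16 = $53,776. Book value $202,504.
Year 2: 1,833 × $16 = $29,328. Book value $173,176.

$173,176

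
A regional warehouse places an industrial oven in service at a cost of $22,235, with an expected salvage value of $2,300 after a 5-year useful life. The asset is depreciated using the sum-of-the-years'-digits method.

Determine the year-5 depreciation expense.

$1,329

Depreciable base = $22,235 − $2,300 = $19,935.
Sum of the years' digits = 5+4+3+2+1 = 15.
Year 1: $19,935 × 5/15 = $6,645. Book value $15,590.
Year 2: $19,935 × 4/15 = $5,316. Book value $10,274.
Year 3: $19,935 × 3/15 = $3,987. Book value $6,287.
Year 4: $19,935 × 2/15 = $2,658. Book value $3,629.
Year 5: $19,935 × 1/15 = $1,329. Book value $2,300.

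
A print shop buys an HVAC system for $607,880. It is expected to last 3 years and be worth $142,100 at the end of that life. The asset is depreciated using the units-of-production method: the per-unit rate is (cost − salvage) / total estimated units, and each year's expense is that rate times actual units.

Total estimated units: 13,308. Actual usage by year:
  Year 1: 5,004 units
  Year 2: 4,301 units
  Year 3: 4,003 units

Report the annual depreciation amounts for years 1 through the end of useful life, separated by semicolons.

$175,140; $150,535; $140,105

Depreciable base = $607,880 − $142,100 = $465,780.
Rate = $465,780 / 13,308 units = $35 per unit.
Year 1: 5,004 × $35 = $175,140. Book value $432,740.
Year 2: 4,301 × $35 = $150,535. Book value $282,205.
Year 3: 4,003 × $35 = $140,105. Book value $142,100.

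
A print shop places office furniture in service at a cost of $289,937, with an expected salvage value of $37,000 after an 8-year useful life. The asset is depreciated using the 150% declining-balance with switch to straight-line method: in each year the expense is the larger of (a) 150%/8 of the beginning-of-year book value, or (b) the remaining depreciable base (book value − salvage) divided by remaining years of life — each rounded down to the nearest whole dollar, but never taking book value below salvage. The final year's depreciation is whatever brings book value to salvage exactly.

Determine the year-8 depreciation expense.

Depreciable base = $289,937 − $37,000 = $252,937.
Year 1: DB = ⌊$289,937 × 150%/8⌋ = $54,363; SL = ⌊$252,937/8⌋ = $31,617 → take DB $54,363. Book value $235,574.
Year 2: DB = ⌊$235,574 × 150%/8⌋ = $44,170; SL = ⌊$198,574/7⌋ = $28,367 → take DB $44,170. Book value $191,404.
Year 3: DB = ⌊$191,404 × 150%/8⌋ = $35,888; SL = ⌊$154,404/6⌋ = $25,734 → take DB $35,888. Book value $155,516.
Year 4: DB = ⌊$155,516 × 150%/8⌋ = $29,159; SL = ⌊$118,516/5⌋ = $23,703 → take DB $29,159. Book value $126,357.
Year 5: DB = ⌊$126,357 × 150%/8⌋ = $23,691; SL = ⌊$89,357/4⌋ = $22,339 → take DB $23,691. Book value $102,666.
Year 6: DB = ⌊$102,666 × 150%/8⌋ = $19,249; SL = ⌊$65,666/3⌋ = $21,888 → take SL $21,888. Book value $80,778.
Year 7: DB = ⌊$80,778 × 150%/8⌋ = $15,145; SL = ⌊$43,778/2⌋ = $21,889 → take SL $21,889. Book value $58,889.
Year 8 (final): $58,889 − $37,000 = $21,889. Book value $37,000.

$21,889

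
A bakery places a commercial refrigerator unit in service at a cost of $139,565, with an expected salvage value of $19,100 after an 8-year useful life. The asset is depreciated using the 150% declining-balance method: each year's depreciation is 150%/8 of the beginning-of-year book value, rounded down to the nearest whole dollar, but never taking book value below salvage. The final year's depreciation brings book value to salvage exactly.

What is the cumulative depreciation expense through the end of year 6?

$99,410

Depreciable base = $139,565 − $19,100 = $120,465.
Year 1: ⌊$139,565 × 150%/8⌋ = $26,168. Book value $113,397.
Year 2: ⌊$113,397 × 150%/8⌋ = $21,261. Book value $92,136.
Year 3: ⌊$92,136 × 150%/8⌋ = $17,275. Book value $74,861.
Year 4: ⌊$74,861 × 150%/8⌋ = $14,036. Book value $60,825.
Year 5: ⌊$60,825 × 150%/8⌋ = $11,404. Book value $49,421.
Year 6: ⌊$49,421 × 150%/8⌋ = $9,266. Book value $40,155.
Accumulated through year 6 = $139,565 − $40,155 = $99,410.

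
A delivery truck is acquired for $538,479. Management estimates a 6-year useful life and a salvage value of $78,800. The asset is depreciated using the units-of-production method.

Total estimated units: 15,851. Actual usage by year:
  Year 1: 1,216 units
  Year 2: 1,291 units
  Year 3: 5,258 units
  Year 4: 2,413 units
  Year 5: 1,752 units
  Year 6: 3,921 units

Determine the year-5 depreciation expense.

$50,808

Depreciable base = $538,479 − $78,800 = $459,679.
Rate = $459,679 / 15,851 units = $29 per unit.
Year 1: 1,216 × $29 = $35,264. Book value $503,215.
Year 2: 1,291 × $29 = $37,439. Book value $465,776.
Year 3: 5,258 × $29 = $152,482. Book value $313,294.
Year 4: 2,413 × $29 = $69,977. Book value $243,317.
Year 5: 1,752 × $29 = $50,808. Book value $192,509.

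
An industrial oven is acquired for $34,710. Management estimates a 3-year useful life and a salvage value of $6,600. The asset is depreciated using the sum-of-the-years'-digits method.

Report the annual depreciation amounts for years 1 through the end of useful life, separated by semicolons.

Depreciable base = $34,710 − $6,600 = $28,110.
Sum of the years' digits = 3+2+1 = 6.
Year 1: $28,110 × 3/6 = $14,055. Book value $20,655.
Year 2: $28,110 × 2/6 = $9,370. Book value $11,285.
Year 3: $28,110 × 1/6 = $4,685. Book value $6,600.

$14,055; $9,370; $4,685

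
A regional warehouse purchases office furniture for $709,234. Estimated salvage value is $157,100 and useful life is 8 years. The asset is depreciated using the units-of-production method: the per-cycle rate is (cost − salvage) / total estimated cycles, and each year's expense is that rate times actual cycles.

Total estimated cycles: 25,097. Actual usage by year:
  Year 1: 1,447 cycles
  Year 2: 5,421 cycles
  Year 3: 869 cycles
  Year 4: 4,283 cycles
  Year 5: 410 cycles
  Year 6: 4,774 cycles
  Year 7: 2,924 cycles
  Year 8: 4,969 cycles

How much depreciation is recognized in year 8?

$109,318

Depreciable base = $709,234 − $157,100 = $552,134.
Rate = $552,134 / 25,097 cycles = $22 per cycle.
Year 1: 1,447 × $22 = $31,834. Book value $677,400.
Year 2: 5,421 × $22 = $119,262. Book value $558,138.
Year 3: 869 × $22 = $19,118. Book value $539,020.
Year 4: 4,283 × $22 = $94,226. Book value $444,794.
Year 5: 410 × $22 = $9,020. Book value $435,774.
Year 6: 4,774 × $22 = $105,028. Book value $330,746.
Year 7: 2,924 × $22 = $64,328. Book value $266,418.
Year 8: 4,969 × $22 = $109,318. Book value $157,100.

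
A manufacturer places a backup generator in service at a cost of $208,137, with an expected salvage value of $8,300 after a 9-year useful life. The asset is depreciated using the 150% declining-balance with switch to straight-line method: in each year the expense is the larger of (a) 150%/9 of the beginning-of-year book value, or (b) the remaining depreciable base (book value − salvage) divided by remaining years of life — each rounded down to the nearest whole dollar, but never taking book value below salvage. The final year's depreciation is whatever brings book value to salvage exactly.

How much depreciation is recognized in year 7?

Depreciable base = $208,137 − $8,300 = $199,837.
Year 1: DB = ⌊$208,137 × 150%/9⌋ = $34,689; SL = ⌊$199,837/9⌋ = $22,204 → take DB $34,689. Book value $173,448.
Year 2: DB = ⌊$173,448 × 150%/9⌋ = $28,908; SL = ⌊$165,148/8⌋ = $20,643 → take DB $28,908. Book value $144,540.
Year 3: DB = ⌊$144,540 × 150%/9⌋ = $24,090; SL = ⌊$136,240/7⌋ = $19,462 → take DB $24,090. Book value $120,450.
Year 4: DB = ⌊$120,450 × 150%/9⌋ = $20,075; SL = ⌊$112,150/6⌋ = $18,691 → take DB $20,075. Book value $100,375.
Year 5: DB = ⌊$100,375 × 150%/9⌋ = $16,729; SL = ⌊$92,075/5⌋ = $18,415 → take SL $18,415. Book value $81,960.
Year 6: DB = ⌊$81,960 × 150%/9⌋ = $13,660; SL = ⌊$73,660/4⌋ = $18,415 → take SL $18,415. Book value $63,545.
Year 7: DB = ⌊$63,545 × 150%/9⌋ = $10,590; SL = ⌊$55,245/3⌋ = $18,415 → take SL $18,415. Book value $45,130.

$18,415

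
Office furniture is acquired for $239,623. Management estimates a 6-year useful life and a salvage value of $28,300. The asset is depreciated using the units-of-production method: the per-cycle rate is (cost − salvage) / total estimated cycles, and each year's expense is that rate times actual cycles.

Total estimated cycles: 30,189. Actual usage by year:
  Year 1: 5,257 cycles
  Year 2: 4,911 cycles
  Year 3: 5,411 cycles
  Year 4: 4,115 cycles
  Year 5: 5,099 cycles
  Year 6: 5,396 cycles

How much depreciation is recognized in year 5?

$35,693

Depreciable base = $239,623 − $28,300 = $211,323.
Rate = $211,323 / 30,189 cycles = $7 per cycle.
Year 1: 5,257 × $7 = $36,799. Book value $202,824.
Year 2: 4,911 × $7 = $34,377. Book value $168,447.
Year 3: 5,411 × $7 = $37,877. Book value $130,570.
Year 4: 4,115 × $7 = $28,805. Book value $101,765.
Year 5: 5,099 × $7 = $35,693. Book value $66,072.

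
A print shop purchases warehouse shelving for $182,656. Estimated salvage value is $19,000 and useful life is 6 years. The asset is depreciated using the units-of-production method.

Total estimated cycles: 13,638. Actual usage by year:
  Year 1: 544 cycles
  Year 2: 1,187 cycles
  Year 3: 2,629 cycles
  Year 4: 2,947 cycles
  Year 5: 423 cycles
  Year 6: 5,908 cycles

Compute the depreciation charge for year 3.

$31,548

Depreciable base = $182,656 − $19,000 = $163,656.
Rate = $163,656 / 13,638 cycles = $12 per cycle.
Year 1: 544 × $12 = $6,528. Book value $176,128.
Year 2: 1,187 × $12 = $14,244. Book value $161,884.
Year 3: 2,629 × $12 = $31,548. Book value $130,336.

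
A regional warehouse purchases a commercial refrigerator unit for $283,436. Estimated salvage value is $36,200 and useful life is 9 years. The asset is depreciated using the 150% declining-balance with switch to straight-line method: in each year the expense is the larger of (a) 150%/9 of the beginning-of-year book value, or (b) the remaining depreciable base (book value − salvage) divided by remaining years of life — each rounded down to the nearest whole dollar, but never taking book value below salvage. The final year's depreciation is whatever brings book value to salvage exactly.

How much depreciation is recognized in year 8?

$19,427

Depreciable base = $283,436 − $36,200 = $247,236.
Year 1: DB = ⌊$283,436 × 150%/9⌋ = $47,239; SL = ⌊$247,236/9⌋ = $27,470 → take DB $47,239. Book value $236,197.
Year 2: DB = ⌊$236,197 × 150%/9⌋ = $39,366; SL = ⌊$199,997/8⌋ = $24,999 → take DB $39,366. Book value $196,831.
Year 3: DB = ⌊$196,831 × 150%/9⌋ = $32,805; SL = ⌊$160,631/7⌋ = $22,947 → take DB $32,805. Book value $164,026.
Year 4: DB = ⌊$164,026 × 150%/9⌋ = $27,337; SL = ⌊$127,826/6⌋ = $21,304 → take DB $27,337. Book value $136,689.
Year 5: DB = ⌊$136,689 × 150%/9⌋ = $22,781; SL = ⌊$100,489/5⌋ = $20,097 → take DB $22,781. Book value $113,908.
Year 6: DB = ⌊$113,908 × 150%/9⌋ = $18,984; SL = ⌊$77,708/4⌋ = $19,427 → take SL $19,427. Book value $94,481.
Year 7: DB = ⌊$94,481 × 150%/9⌋ = $15,746; SL = ⌊$58,281/3⌋ = $19,427 → take SL $19,427. Book value $75,054.
Year 8: DB = ⌊$75,054 × 150%/9⌋ = $12,509; SL = ⌊$38,854/2⌋ = $19,427 → take SL $19,427. Book value $55,627.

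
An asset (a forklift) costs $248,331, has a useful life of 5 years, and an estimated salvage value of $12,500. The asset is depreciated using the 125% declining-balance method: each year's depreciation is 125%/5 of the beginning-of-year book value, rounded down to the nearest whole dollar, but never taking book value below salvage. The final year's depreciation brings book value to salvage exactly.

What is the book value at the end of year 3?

Depreciable base = $248,331 − $12,500 = $235,831.
Year 1: ⌊$248,331 × 125%/5⌋ = $62,082. Book value $186,249.
Year 2: ⌊$186,249 × 125%/5⌋ = $46,562. Book value $139,687.
Year 3: ⌊$139,687 × 125%/5⌋ = $34,921. Book value $104,766.

$104,766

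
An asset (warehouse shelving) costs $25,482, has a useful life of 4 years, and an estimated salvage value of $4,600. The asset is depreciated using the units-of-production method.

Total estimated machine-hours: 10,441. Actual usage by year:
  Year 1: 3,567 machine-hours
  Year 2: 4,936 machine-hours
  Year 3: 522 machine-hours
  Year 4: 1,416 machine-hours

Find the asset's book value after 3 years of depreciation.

$7,432

Depreciable base = $25,482 − $4,600 = $20,882.
Rate = $20,882 / 10,441 machine-hours = $2 per machine-hour.
Year 1: 3,567 × $2 = $7,134. Book value $18,348.
Year 2: 4,936 × $2 = $9,872. Book value $8,476.
Year 3: 522 × $2 = $1,044. Book value $7,432.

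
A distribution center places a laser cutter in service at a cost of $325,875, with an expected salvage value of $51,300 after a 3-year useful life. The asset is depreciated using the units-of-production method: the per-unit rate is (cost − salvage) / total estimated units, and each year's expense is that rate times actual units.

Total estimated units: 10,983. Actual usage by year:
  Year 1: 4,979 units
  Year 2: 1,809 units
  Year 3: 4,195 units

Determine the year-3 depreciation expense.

$104,875

Depreciable base = $325,875 − $51,300 = $274,575.
Rate = $274,575 / 10,983 units = $25 per unit.
Year 1: 4,979 × $25 = $124,475. Book value $201,400.
Year 2: 1,809 × $25 = $45,225. Book value $156,175.
Year 3: 4,195 × $25 = $104,875. Book value $51,300.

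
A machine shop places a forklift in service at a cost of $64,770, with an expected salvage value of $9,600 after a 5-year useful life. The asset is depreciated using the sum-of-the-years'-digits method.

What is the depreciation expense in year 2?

Depreciable base = $64,770 − $9,600 = $55,170.
Sum of the years' digits = 5+4+3+2+1 = 15.
Year 1: $55,170 × 5/15 = $18,390. Book value $46,380.
Year 2: $55,170 × 4/15 = $14,712. Book value $31,668.

$14,712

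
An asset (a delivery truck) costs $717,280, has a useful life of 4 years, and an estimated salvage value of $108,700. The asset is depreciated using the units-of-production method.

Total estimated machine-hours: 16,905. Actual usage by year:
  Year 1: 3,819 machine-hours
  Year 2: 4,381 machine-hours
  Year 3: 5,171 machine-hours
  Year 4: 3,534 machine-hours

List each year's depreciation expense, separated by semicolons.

Depreciable base = $717,280 − $108,700 = $608,580.
Rate = $608,580 / 16,905 machine-hours = $36 per machine-hour.
Year 1: 3,819 × $36 = $137,484. Book value $579,796.
Year 2: 4,381 × $36 = $157,716. Book value $422,080.
Year 3: 5,171 × $36 = $186,156. Book value $235,924.
Year 4: 3,534 × $36 = $127,224. Book value $108,700.

$137,484; $157,716; $186,156; $127,224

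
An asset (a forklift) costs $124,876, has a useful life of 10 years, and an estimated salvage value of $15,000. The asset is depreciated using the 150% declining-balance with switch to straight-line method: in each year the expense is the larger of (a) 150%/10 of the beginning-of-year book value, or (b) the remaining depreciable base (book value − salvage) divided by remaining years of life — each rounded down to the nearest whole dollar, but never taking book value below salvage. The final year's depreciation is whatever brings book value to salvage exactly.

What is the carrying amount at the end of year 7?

Depreciable base = $124,876 − $15,000 = $109,876.
Year 1: DB = ⌊$124,876 × 150%/10⌋ = $18,731; SL = ⌊$109,876/10⌋ = $10,987 → take DB $18,731. Book value $106,145.
Year 2: DB = ⌊$106,145 × 150%/10⌋ = $15,921; SL = ⌊$91,145/9⌋ = $10,127 → take DB $15,921. Book value $90,224.
Year 3: DB = ⌊$90,224 × 150%/10⌋ = $13,533; SL = ⌊$75,224/8⌋ = $9,403 → take DB $13,533. Book value $76,691.
Year 4: DB = ⌊$76,691 × 150%/10⌋ = $11,503; SL = ⌊$61,691/7⌋ = $8,813 → take DB $11,503. Book value $65,188.
Year 5: DB = ⌊$65,188 × 150%/10⌋ = $9,778; SL = ⌊$50,188/6⌋ = $8,364 → take DB $9,778. Book value $55,410.
Year 6: DB = ⌊$55,410 × 150%/10⌋ = $8,311; SL = ⌊$40,410/5⌋ = $8,082 → take DB $8,311. Book value $47,099.
Year 7: DB = ⌊$47,099 × 150%/10⌋ = $7,064; SL = ⌊$32,099/4⌋ = $8,024 → take SL $8,024. Book value $39,075.

$39,075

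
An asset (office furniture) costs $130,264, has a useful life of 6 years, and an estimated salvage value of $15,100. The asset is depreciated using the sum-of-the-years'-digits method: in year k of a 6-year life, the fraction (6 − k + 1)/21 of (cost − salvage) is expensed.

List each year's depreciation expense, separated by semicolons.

$32,904; $27,420; $21,936; $16,452; $10,968; $5,484

Depreciable base = $130,264 − $15,100 = $115,164.
Sum of the years' digits = 6+5+4+3+2+1 = 21.
Year 1: $115,164 × 6/21 = $32,904. Book value $97,360.
Year 2: $115,164 × 5/21 = $27,420. Book value $69,940.
Year 3: $115,164 × 4/21 = $21,936. Book value $48,004.
Year 4: $115,164 × 3/21 = $16,452. Book value $31,552.
Year 5: $115,164 × 2/21 = $10,968. Book value $20,584.
Year 6: $115,164 × 1/21 = $5,484. Book value $15,100.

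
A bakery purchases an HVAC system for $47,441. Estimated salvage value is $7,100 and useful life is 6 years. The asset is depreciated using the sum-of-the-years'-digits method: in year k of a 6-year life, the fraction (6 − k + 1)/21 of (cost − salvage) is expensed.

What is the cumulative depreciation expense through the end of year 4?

$34,578

Depreciable base = $47,441 − $7,100 = $40,341.
Sum of the years' digits = 6+5+4+3+2+1 = 21.
Year 1: $40,341 × 6/21 = $11,526. Book value $35,915.
Year 2: $40,341 × 5/21 = $9,605. Book value $26,310.
Year 3: $40,341 × 4/21 = $7,684. Book value $18,626.
Year 4: $40,341 × 3/21 = $5,763. Book value $12,863.
Accumulated through year 4 = $47,441 − $12,863 = $34,578.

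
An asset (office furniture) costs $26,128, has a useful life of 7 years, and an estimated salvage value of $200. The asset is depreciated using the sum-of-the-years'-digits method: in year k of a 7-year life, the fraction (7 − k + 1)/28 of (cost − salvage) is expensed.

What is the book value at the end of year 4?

$5,756

Depreciable base = $26,128 − $200 = $25,928.
Sum of the years' digits = 7+6+5+4+3+2+1 = 28.
Year 1: $25,928 × 7/28 = $6,482. Book value $19,646.
Year 2: $25,928 × 6/28 = $5,556. Book value $14,090.
Year 3: $25,928 × 5/28 = $4,630. Book value $9,460.
Year 4: $25,928 × 4/28 = $3,704. Book value $5,756.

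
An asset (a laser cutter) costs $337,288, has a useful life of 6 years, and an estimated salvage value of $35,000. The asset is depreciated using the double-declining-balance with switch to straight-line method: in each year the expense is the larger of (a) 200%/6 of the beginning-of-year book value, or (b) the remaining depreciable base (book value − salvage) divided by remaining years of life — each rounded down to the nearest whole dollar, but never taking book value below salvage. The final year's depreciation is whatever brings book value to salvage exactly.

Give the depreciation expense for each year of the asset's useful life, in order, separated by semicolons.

Depreciable base = $337,288 − $35,000 = $302,288.
Year 1: DB = ⌊$337,288 × 200%/6⌋ = $112,429; SL = ⌊$302,288/6⌋ = $50,381 → take DB $112,429. Book value $224,859.
Year 2: DB = ⌊$224,859 × 200%/6⌋ = $74,953; SL = ⌊$189,859/5⌋ = $37,971 → take DB $74,953. Book value $149,906.
Year 3: DB = ⌊$149,906 × 200%/6⌋ = $49,968; SL = ⌊$114,906/4⌋ = $28,726 → take DB $49,968. Book value $99,938.
Year 4: DB = ⌊$99,938 × 200%/6⌋ = $33,312; SL = ⌊$64,938/3⌋ = $21,646 → take DB $33,312. Book value $66,626.
Year 5: DB = ⌊$66,626 × 200%/6⌋ = $22,208; SL = ⌊$31,626/2⌋ = $15,813 → take DB $22,208. Book value $44,418.
Year 6 (final): $44,418 − $35,000 = $9,418. Book value $35,000.

$112,429; $74,953; $49,968; $33,312; $22,208; $9,418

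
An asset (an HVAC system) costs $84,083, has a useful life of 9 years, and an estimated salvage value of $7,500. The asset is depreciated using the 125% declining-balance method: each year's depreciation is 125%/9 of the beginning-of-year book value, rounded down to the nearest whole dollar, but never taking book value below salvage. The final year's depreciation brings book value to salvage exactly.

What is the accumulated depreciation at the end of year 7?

Depreciable base = $84,083 − $7,500 = $76,583.
Year 1: ⌊$84,083 × 125%/9⌋ = $11,678. Book value $72,405.
Year 2: ⌊$72,405 × 125%/9⌋ = $10,056. Book value $62,349.
Year 3: ⌊$62,349 × 125%/9⌋ = $8,659. Book value $53,690.
Year 4: ⌊$53,690 × 125%/9⌋ = $7,456. Book value $46,234.
Year 5: ⌊$46,234 × 125%/9⌋ = $6,421. Book value $39,813.
Year 6: ⌊$39,813 × 125%/9⌋ = $5,529. Book value $34,284.
Year 7: ⌊$34,284 × 125%/9⌋ = $4,761. Book value $29,523.
Accumulated through year 7 = $84,083 − $29,523 = $54,560.

$54,560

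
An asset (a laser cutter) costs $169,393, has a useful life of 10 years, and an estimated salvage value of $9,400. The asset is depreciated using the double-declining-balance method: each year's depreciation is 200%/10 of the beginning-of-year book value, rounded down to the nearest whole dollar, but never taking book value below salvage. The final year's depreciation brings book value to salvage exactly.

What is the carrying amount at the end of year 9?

$22,737

Depreciable base = $169,393 − $9,400 = $159,993.
Year 1: ⌊$169,393 × 200%/10⌋ = $33,878. Book value $135,515.
Year 2: ⌊$135,515 × 200%/10⌋ = $27,103. Book value $108,412.
Year 3: ⌊$108,412 × 200%/10⌋ = $21,682. Book value $86,730.
Year 4: ⌊$86,730 × 200%/10⌋ = $17,346. Book value $69,384.
Year 5: ⌊$69,384 × 200%/10⌋ = $13,876. Book value $55,508.
Year 6: ⌊$55,508 × 200%/10⌋ = $11,101. Book value $44,407.
Year 7: ⌊$44,407 × 200%/10⌋ = $8,881. Book value $35,526.
Year 8: ⌊$35,526 × 200%/10⌋ = $7,105. Book value $28,421.
Year 9: ⌊$28,421 × 200%/10⌋ = $5,684. Book value $22,737.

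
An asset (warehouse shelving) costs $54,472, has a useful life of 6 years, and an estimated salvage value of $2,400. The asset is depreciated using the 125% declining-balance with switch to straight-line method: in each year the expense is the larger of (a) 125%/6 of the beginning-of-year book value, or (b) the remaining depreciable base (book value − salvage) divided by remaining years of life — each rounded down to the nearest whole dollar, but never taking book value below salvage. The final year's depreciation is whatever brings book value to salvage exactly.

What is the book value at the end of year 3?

Depreciable base = $54,472 − $2,400 = $52,072.
Year 1: DB = ⌊$54,472 × 125%/6⌋ = $11,348; SL = ⌊$52,072/6⌋ = $8,678 → take DB $11,348. Book value $43,124.
Year 2: DB = ⌊$43,124 × 125%/6⌋ = $8,984; SL = ⌊$40,724/5⌋ = $8,144 → take DB $8,984. Book value $34,140.
Year 3: DB = ⌊$34,140 × 125%/6⌋ = $7,112; SL = ⌊$31,740/4⌋ = $7,935 → take SL $7,935. Book value $26,205.

$26,205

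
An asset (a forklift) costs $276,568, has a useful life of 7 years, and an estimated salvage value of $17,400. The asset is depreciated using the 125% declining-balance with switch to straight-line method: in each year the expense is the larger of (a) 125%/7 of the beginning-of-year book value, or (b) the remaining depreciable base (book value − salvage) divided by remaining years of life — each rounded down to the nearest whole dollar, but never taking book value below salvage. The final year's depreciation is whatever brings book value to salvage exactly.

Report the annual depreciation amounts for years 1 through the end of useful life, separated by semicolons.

$49,387; $40,568; $33,842; $33,842; $33,843; $33,843; $33,843

Depreciable base = $276,568 − $17,400 = $259,168.
Year 1: DB = ⌊$276,568 × 125%/7⌋ = $49,387; SL = ⌊$259,168/7⌋ = $37,024 → take DB $49,387. Book value $227,181.
Year 2: DB = ⌊$227,181 × 125%/7⌋ = $40,568; SL = ⌊$209,781/6⌋ = $34,963 → take DB $40,568. Book value $186,613.
Year 3: DB = ⌊$186,613 × 125%/7⌋ = $33,323; SL = ⌊$169,213/5⌋ = $33,842 → take SL $33,842. Book value $152,771.
Year 4: DB = ⌊$152,771 × 125%/7⌋ = $27,280; SL = ⌊$135,371/4⌋ = $33,842 → take SL $33,842. Book value $118,929.
Year 5: DB = ⌊$118,929 × 125%/7⌋ = $21,237; SL = ⌊$101,529/3⌋ = $33,843 → take SL $33,843. Book value $85,086.
Year 6: DB = ⌊$85,086 × 125%/7⌋ = $15,193; SL = ⌊$67,686/2⌋ = $33,843 → take SL $33,843. Book value $51,243.
Year 7 (final): $51,243 − $17,400 = $33,843. Book value $17,400.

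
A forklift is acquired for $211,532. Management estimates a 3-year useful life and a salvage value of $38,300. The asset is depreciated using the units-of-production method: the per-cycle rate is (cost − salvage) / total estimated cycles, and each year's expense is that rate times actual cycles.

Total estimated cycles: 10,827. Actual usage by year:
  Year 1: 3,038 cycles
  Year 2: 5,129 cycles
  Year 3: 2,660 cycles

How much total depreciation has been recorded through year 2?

$130,672

Depreciable base = $211,532 − $38,300 = $173,232.
Rate = $173,232 / 10,827 cycles = $16 per cycle.
Year 1: 3,038 × $16 = $48,608. Book value $162,924.
Year 2: 5,129 × $16 = $82,064. Book value $80,860.
Accumulated through year 2 = $211,532 − $80,860 = $130,672.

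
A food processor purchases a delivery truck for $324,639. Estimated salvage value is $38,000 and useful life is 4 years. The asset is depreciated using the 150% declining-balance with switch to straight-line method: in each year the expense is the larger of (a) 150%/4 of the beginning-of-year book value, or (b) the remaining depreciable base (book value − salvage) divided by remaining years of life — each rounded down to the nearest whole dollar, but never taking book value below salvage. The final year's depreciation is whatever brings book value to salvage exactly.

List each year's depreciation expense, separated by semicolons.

$121,739; $76,087; $47,554; $41,259

Depreciable base = $324,639 − $38,000 = $286,639.
Year 1: DB = ⌊$324,639 × 150%/4⌋ = $121,739; SL = ⌊$286,639/4⌋ = $71,659 → take DB $121,739. Book value $202,900.
Year 2: DB = ⌊$202,900 × 150%/4⌋ = $76,087; SL = ⌊$164,900/3⌋ = $54,966 → take DB $76,087. Book value $126,813.
Year 3: DB = ⌊$126,813 × 150%/4⌋ = $47,554; SL = ⌊$88,813/2⌋ = $44,406 → take DB $47,554. Book value $79,259.
Year 4 (final): $79,259 − $38,000 = $41,259. Book value $38,000.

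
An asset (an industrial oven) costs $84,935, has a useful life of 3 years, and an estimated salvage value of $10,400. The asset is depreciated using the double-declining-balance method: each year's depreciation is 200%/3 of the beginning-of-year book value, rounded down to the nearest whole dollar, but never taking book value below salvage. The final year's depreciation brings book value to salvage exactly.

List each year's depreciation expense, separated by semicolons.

Depreciable base = $84,935 − $10,400 = $74,535.
Year 1: ⌊$84,935 × 200%/3⌋ = $56,623. Book value $28,312.
Year 2: ⌊$28,312 × 200%/3⌋ = $18,874, capped at $17,912. Book value $10,400.
Year 3 (final): $10,400 − $10,400 = $0. Book value $10,400.

$56,623; $17,912; $0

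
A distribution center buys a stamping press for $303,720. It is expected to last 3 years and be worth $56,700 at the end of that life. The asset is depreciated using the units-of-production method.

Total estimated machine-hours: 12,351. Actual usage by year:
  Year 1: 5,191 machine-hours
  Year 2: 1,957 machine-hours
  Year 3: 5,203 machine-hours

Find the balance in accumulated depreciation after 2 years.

Depreciable base = $303,720 − $56,700 = $247,020.
Rate = $247,020 / 12,351 machine-hours = $20 per machine-hour.
Year 1: 5,191 × $20 = $103,820. Book value $199,900.
Year 2: 1,957 × $20 = $39,140. Book value $160,760.
Accumulated through year 2 = $303,720 − $160,760 = $142,960.

$142,960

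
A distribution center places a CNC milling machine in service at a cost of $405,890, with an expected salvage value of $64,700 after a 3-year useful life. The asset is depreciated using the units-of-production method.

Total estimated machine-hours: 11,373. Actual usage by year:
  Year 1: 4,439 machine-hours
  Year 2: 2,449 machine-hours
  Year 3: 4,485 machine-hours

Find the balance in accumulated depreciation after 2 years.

$206,640

Depreciable base = $405,890 − $64,700 = $341,190.
Rate = $341,190 / 11,373 machine-hours = $30 per machine-hour.
Year 1: 4,439 × $30 = $133,170. Book value $272,720.
Year 2: 2,449 × $30 = $73,470. Book value $199,250.
Accumulated through year 2 = $405,890 − $199,250 = $206,640.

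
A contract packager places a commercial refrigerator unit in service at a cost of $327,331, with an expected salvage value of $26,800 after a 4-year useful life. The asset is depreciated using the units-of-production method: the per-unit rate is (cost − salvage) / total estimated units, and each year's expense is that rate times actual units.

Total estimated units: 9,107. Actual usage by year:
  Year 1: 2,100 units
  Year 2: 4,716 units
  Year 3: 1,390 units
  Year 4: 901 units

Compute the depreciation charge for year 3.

Depreciable base = $327,331 − $26,800 = $300,531.
Rate = $300,531 / 9,107 units = $33 per unit.
Year 1: 2,100 × $33 = $69,300. Book value $258,031.
Year 2: 4,716 × $33 = $155,628. Book value $102,403.
Year 3: 1,390 × $33 = $45,870. Book value $56,533.

$45,870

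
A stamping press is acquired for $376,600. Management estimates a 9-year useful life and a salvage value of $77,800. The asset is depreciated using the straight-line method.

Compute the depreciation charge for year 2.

$33,200

Depreciable base = $376,600 − $77,800 = $298,800.
Annual expense = $298,800 / 9 = $33,200.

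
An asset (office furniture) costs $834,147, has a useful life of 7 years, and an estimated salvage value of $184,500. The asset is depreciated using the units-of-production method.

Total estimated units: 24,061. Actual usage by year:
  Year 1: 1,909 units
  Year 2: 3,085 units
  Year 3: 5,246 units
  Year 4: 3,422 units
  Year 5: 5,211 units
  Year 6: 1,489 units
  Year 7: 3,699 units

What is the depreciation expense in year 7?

Depreciable base = $834,147 − $184,500 = $649,647.
Rate = $649,647 / 24,061 units = $27 per unit.
Year 1: 1,909 × $27 = $51,543. Book value $782,604.
Year 2: 3,085 × $27 = $83,295. Book value $699,309.
Year 3: 5,246 × $27 = $141,642. Book value $557,667.
Year 4: 3,422 × $27 = $92,394. Book value $465,273.
Year 5: 5,211 × $27 = $140,697. Book value $324,576.
Year 6: 1,489 × $27 = $40,203. Book value $284,373.
Year 7: 3,699 × $27 = $99,873. Book value $184,500.

$99,873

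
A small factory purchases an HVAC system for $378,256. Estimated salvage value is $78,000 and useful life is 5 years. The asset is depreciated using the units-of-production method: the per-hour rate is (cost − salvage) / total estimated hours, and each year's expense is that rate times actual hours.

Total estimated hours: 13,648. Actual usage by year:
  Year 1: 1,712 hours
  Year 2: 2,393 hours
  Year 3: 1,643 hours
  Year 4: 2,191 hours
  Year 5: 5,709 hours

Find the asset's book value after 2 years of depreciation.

Depreciable base = $378,256 − $78,000 = $300,256.
Rate = $300,256 / 13,648 hours = $22 per hour.
Year 1: 1,712 × $22 = $37,664. Book value $340,592.
Year 2: 2,393 × $22 = $52,646. Book value $287,946.

$287,946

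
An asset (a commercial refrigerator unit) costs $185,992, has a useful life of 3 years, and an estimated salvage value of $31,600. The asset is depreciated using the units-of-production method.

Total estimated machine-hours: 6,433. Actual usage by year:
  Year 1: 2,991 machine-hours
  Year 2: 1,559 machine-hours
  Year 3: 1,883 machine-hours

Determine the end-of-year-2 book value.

Depreciable base = $185,992 − $31,600 = $154,392.
Rate = $154,392 / 6,433 machine-hours = $24 per machine-hour.
Year 1: 2,991 × $24 = $71,784. Book value $114,208.
Year 2: 1,559 × $24 = $37,416. Book value $76,792.

$76,792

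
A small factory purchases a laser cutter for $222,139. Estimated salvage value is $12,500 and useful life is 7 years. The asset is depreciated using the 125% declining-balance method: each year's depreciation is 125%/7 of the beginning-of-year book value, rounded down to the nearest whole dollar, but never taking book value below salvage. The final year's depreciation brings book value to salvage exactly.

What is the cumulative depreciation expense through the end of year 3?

$99,016

Depreciable base = $222,139 − $12,500 = $209,639.
Year 1: ⌊$222,139 × 125%/7⌋ = $39,667. Book value $182,472.
Year 2: ⌊$182,472 × 125%/7⌋ = $32,584. Book value $149,888.
Year 3: ⌊$149,888 × 125%/7⌋ = $26,765. Book value $123,123.
Accumulated through year 3 = $222,139 − $123,123 = $99,016.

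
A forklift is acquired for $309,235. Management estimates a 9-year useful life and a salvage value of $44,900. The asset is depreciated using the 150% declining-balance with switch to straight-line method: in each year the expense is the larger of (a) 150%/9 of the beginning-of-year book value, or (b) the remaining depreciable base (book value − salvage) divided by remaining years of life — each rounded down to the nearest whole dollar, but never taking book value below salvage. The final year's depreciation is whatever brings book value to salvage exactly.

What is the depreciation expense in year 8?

Depreciable base = $309,235 − $44,900 = $264,335.
Year 1: DB = ⌊$309,235 × 150%/9⌋ = $51,539; SL = ⌊$264,335/9⌋ = $29,370 → take DB $51,539. Book value $257,696.
Year 2: DB = ⌊$257,696 × 150%/9⌋ = $42,949; SL = ⌊$212,796/8⌋ = $26,599 → take DB $42,949. Book value $214,747.
Year 3: DB = ⌊$214,747 × 150%/9⌋ = $35,791; SL = ⌊$169,847/7⌋ = $24,263 → take DB $35,791. Book value $178,956.
Year 4: DB = ⌊$178,956 × 150%/9⌋ = $29,826; SL = ⌊$134,056/6⌋ = $22,342 → take DB $29,826. Book value $149,130.
Year 5: DB = ⌊$149,130 × 150%/9⌋ = $24,855; SL = ⌊$104,230/5⌋ = $20,846 → take DB $24,855. Book value $124,275.
Year 6: DB = ⌊$124,275 × 150%/9⌋ = $20,712; SL = ⌊$79,375/4⌋ = $19,843 → take DB $20,712. Book value $103,563.
Year 7: DB = ⌊$103,563 × 150%/9⌋ = $17,260; SL = ⌊$58,663/3⌋ = $19,554 → take SL $19,554. Book value $84,009.
Year 8: DB = ⌊$84,009 × 150%/9⌋ = $14,001; SL = ⌊$39,109/2⌋ = $19,554 → take SL $19,554. Book value $64,455.

$19,554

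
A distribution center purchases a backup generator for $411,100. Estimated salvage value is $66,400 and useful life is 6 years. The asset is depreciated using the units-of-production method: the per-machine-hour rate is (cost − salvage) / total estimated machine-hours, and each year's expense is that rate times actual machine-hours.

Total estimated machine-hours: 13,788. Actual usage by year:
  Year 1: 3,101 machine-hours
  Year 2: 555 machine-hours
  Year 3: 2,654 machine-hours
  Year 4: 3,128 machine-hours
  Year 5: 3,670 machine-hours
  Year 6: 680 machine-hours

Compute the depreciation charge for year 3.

$66,350

Depreciable base = $411,100 − $66,400 = $344,700.
Rate = $344,700 / 13,788 machine-hours = $25 per machine-hour.
Year 1: 3,101 × $25 = $77,525. Book value $333,575.
Year 2: 555 × $25 = $13,875. Book value $319,700.
Year 3: 2,654 × $25 = $66,350. Book value $253,350.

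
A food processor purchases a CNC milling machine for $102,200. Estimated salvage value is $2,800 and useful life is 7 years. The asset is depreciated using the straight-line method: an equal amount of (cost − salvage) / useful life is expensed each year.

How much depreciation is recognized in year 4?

Depreciable base = $102,200 − $2,800 = $99,400.
Annual expense = $99,400 / 7 = $14,200.

$14,200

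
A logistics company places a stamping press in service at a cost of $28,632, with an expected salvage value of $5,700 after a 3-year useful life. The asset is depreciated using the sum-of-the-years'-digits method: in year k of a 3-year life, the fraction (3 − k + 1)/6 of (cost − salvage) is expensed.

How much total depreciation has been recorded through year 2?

Depreciable base = $28,632 − $5,700 = $22,932.
Sum of the years' digits = 3+2+1 = 6.
Year 1: $22,932 × 3/6 = $11,466. Book value $17,166.
Year 2: $22,932 × 2/6 = $7,644. Book value $9,522.
Accumulated through year 2 = $28,632 − $9,522 = $19,110.

$19,110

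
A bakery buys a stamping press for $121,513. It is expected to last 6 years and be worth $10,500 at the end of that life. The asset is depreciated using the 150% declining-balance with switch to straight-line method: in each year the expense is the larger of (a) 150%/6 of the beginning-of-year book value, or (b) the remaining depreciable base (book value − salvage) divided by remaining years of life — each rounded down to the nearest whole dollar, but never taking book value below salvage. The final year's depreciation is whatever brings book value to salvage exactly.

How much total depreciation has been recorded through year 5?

$97,425

Depreciable base = $121,513 − $10,500 = $111,013.
Year 1: DB = ⌊$121,513 × 150%/6⌋ = $30,378; SL = ⌊$111,013/6⌋ = $18,502 → take DB $30,378. Book value $91,135.
Year 2: DB = ⌊$91,135 × 150%/6⌋ = $22,783; SL = ⌊$80,635/5⌋ = $16,127 → take DB $22,783. Book value $68,352.
Year 3: DB = ⌊$68,352 × 150%/6⌋ = $17,088; SL = ⌊$57,852/4⌋ = $14,463 → take DB $17,088. Book value $51,264.
Year 4: DB = ⌊$51,264 × 150%/6⌋ = $12,816; SL = ⌊$40,764/3⌋ = $13,588 → take SL $13,588. Book value $37,676.
Year 5: DB = ⌊$37,676 × 150%/6⌋ = $9,419; SL = ⌊$27,176/2⌋ = $13,588 → take SL $13,588. Book value $24,088.
Accumulated through year 5 = $121,513 − $24,088 = $97,425.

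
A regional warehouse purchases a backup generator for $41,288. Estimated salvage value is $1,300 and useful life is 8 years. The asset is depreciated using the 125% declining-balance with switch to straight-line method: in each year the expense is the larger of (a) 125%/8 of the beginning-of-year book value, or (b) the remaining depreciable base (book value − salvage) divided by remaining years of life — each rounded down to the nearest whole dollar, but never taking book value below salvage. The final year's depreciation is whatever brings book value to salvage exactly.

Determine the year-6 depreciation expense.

$4,682

Depreciable base = $41,288 − $1,300 = $39,988.
Year 1: DB = ⌊$41,288 × 125%/8⌋ = $6,451; SL = ⌊$39,988/8⌋ = $4,998 → take DB $6,451. Book value $34,837.
Year 2: DB = ⌊$34,837 × 125%/8⌋ = $5,443; SL = ⌊$33,537/7⌋ = $4,791 → take DB $5,443. Book value $29,394.
Year 3: DB = ⌊$29,394 × 125%/8⌋ = $4,592; SL = ⌊$28,094/6⌋ = $4,682 → take SL $4,682. Book value $24,712.
Year 4: DB = ⌊$24,712 × 125%/8⌋ = $3,861; SL = ⌊$23,412/5⌋ = $4,682 → take SL $4,682. Book value $20,030.
Year 5: DB = ⌊$20,030 × 125%/8⌋ = $3,129; SL = ⌊$18,730/4⌋ = $4,682 → take SL $4,682. Book value $15,348.
Year 6: DB = ⌊$15,348 × 125%/8⌋ = $2,398; SL = ⌊$14,048/3⌋ = $4,682 → take SL $4,682. Book value $10,666.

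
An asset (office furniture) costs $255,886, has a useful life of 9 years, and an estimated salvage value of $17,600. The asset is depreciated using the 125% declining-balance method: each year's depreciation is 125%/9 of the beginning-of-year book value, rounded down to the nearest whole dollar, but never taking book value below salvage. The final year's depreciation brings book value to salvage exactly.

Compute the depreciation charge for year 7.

$14,490

Depreciable base = $255,886 − $17,600 = $238,286.
Year 1: ⌊$255,886 × 125%/9⌋ = $35,539. Book value $220,347.
Year 2: ⌊$220,347 × 125%/9⌋ = $30,603. Book value $189,744.
Year 3: ⌊$189,744 × 125%/9⌋ = $26,353. Book value $163,391.
Year 4: ⌊$163,391 × 125%/9⌋ = $22,693. Book value $140,698.
Year 5: ⌊$140,698 × 125%/9⌋ = $19,541. Book value $121,157.
Year 6: ⌊$121,157 × 125%/9⌋ = $16,827. Book value $104,330.
Year 7: ⌊$104,330 × 125%/9⌋ = $14,490. Book value $89,840.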